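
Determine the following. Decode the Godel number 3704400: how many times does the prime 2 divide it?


Factorize 3704400 by dividing by 2 repeatedly.
Division steps: 2 divides 3704400 exactly 4 time(s).
Exponent of 2 = 4

4


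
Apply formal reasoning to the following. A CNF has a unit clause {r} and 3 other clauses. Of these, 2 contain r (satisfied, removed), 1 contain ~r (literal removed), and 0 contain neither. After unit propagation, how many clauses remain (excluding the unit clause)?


Satisfied (removed): 2
Shortened (remain): 1
Unchanged (remain): 0
Remaining = 1 + 0 = 1

1


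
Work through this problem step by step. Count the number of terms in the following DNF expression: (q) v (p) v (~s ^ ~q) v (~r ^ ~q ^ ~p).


A DNF formula is a disjunction of terms (conjunctions).
Terms are separated by v.
Counting the disjuncts: 4 terms.

4


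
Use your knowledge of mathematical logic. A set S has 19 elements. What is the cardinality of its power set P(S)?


The power set of a set with n elements has 2^n elements.
|P(S)| = 2^19 = 524288

524288


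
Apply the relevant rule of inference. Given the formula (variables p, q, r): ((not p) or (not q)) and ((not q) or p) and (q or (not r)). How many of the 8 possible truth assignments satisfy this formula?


Evaluate all 8 assignments for p, q, r:
p=0, q=0, r=0: 1
p=0, q=0, r=1: 0
p=0, q=1, r=0: 0
p=0, q=1, r=1: 0
p=1, q=0, r=0: 1
p=1, q=0, r=1: 0
p=1, q=1, r=0: 0
p=1, q=1, r=1: 0
Satisfying count = 2

2


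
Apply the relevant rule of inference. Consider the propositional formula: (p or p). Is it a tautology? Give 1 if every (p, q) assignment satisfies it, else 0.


Check all 4 assignments:
p=0, q=0: 0
p=0, q=1: 0
p=1, q=0: 1
p=1, q=1: 1
Satisfying count = 2/4.
Tautology iff count = 4: no.

0


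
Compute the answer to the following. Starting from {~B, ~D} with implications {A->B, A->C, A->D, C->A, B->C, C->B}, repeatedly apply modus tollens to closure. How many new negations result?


Initial negated facts: {~B, ~D}
Apply modus tollens to closure:
  ~B and A->B  =>  ~A
  ~A and C->A  =>  ~C
Final negated: {~A, ~B, ~C, ~D}
New negations: {~A, ~C}
Count = 2

2


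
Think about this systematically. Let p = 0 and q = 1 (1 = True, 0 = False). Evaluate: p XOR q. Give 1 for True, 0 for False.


p = 0, q = 1
Operation: p XOR q
Evaluate: 0 XOR 1 = 1

1


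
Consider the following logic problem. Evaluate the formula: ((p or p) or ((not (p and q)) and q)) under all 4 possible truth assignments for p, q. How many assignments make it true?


Check all 4 assignments:
p=0, q=0: 0
p=0, q=1: 1
p=1, q=0: 1
p=1, q=1: 1
Count of True = 3

3


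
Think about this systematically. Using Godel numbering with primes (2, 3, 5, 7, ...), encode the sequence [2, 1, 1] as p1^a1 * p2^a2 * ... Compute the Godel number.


Encode each element as an exponent of the corresponding prime:
  2^2 = 4
  3^1 = 3
  5^1 = 5
Product = 4 * 3 * 5 = 60

60


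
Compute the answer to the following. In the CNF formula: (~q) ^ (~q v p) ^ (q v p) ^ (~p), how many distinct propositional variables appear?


Identify each variable that appears in the formula.
Variables found: p, q
Count = 2

2


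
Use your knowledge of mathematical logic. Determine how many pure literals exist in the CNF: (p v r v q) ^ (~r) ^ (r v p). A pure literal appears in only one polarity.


Check each variable for pure literal status:
p: pure positive
q: pure positive
r: mixed (not pure)
Pure literal count = 2

2


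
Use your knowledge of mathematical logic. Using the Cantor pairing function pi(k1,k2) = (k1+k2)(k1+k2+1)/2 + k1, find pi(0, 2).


k1 + k2 = 2
(k1+k2)(k1+k2+1)/2 = 2 * 3 / 2 = 3
pi = 3 + 0 = 3

3


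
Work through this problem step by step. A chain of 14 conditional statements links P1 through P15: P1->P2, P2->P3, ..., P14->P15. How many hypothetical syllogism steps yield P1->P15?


With 14 implications in a chain connecting 15 propositions:
P1->P2, P2->P3, ..., P14->P15
Steps needed = (number of implications) - 1 = 14 - 1 = 13

13


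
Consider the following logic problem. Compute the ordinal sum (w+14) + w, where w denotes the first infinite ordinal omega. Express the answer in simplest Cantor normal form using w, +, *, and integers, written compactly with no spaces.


Compute (w+14) + w.
Ordinal + is associative but NOT commutative; for finite n>0, n + w = w but w + n stays w+n.
(w+14) + w = w + (14+w) = w + w = w*2 (the finite tail 14 is absorbed by the right w).
Result = w*2

w*2


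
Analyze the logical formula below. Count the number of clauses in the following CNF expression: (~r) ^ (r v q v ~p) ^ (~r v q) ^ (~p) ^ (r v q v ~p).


A CNF formula is a conjunction of clauses.
Clauses are separated by ^.
Counting the conjuncts: 5 clauses.

5


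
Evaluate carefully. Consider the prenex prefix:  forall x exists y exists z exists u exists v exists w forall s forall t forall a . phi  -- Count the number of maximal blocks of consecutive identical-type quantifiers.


Quantifier-type sequence: A E E E E E A A A  (A=forall, E=exists)
Group into maximal same-type runs:
  Ax1 | Ex5 | Ax3
Number of blocks = 3

3


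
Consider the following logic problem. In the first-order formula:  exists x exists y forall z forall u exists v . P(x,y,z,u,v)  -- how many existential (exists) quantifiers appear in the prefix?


Quantifier prefix: exists x exists y forall z forall u exists v
Mark each quantifier type:
  E E U U E
Universal count = 2, Existential count = 3
Asked for existential (exists) quantifiers: 3

3


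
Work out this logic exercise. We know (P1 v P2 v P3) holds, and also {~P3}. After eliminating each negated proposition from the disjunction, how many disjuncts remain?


Original disjuncts (3): P1, P2, P3
Negated (eliminate): ~P3
Remaining disjuncts: P1, P2
Count = 3 - 1 = 2

2


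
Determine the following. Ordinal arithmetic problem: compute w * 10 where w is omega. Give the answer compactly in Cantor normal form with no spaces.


Compute w * 10.
Ordinal * is associative and left-distributive over +, but NOT commutative; for finite n>1, n*w = w but w*n stays w*n.
w * 10 means 10 copies of w concatenated: w*10.
Result = w*10

w*10


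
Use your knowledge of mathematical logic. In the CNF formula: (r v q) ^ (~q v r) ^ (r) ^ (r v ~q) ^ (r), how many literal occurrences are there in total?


Counting literals in each clause:
Clause 1: 2 literal(s)
Clause 2: 2 literal(s)
Clause 3: 1 literal(s)
Clause 4: 2 literal(s)
Clause 5: 1 literal(s)
Total = 8

8


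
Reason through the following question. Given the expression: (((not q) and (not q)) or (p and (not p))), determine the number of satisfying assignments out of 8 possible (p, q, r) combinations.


Check all 8 assignments:
p=0, q=0, r=0: 1
p=0, q=0, r=1: 1
p=0, q=1, r=0: 0
p=0, q=1, r=1: 0
p=1, q=0, r=0: 1
p=1, q=0, r=1: 1
p=1, q=1, r=0: 0
p=1, q=1, r=1: 0
Count of True = 4

4


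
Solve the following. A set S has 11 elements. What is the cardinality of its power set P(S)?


The power set of a set with n elements has 2^n elements.
|P(S)| = 2^11 = 2048

2048


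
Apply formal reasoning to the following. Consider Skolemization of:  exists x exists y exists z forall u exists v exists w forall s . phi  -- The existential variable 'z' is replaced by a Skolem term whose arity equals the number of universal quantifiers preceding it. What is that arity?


Quantifier prefix: exists x exists y exists z forall u exists v exists w forall s
'z' is existentially quantified at position 3.
No universal quantifiers precede it.
Skolem function arity = 0 (a Skolem constant)

0


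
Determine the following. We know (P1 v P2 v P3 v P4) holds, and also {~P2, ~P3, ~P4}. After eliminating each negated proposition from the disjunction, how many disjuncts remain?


Original disjuncts (4): P1, P2, P3, P4
Negated (eliminate): ~P2, ~P3, ~P4
Remaining disjuncts: P1
Count = 4 - 3 = 1

1


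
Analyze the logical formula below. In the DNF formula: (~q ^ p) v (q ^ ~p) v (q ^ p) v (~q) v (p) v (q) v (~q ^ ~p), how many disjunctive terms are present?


A DNF formula is a disjunction of terms (conjunctions).
Terms are separated by v.
Counting the disjuncts: 7 terms.

7


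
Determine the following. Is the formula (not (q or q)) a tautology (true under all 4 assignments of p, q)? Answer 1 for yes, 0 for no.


Check all 4 assignments:
p=0, q=0: 1
p=0, q=1: 0
p=1, q=0: 1
p=1, q=1: 0
Satisfying count = 2/4.
Tautology iff count = 4: no.

0


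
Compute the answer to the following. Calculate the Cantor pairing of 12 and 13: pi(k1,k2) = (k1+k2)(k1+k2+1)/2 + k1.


k1 + k2 = 25
(k1+k2)(k1+k2+1)/2 = 25 * 26 / 2 = 325
pi = 325 + 12 = 337

337


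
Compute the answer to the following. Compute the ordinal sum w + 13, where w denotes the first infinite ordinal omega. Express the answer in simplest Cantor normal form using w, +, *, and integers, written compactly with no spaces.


Compute w + 13.
Ordinal + is associative but NOT commutative; for finite n>0, n + w = w but w + n stays w+n.
w + 13 is already in normal form (a successor ordinal beyond w).
Result = w+13

w+13


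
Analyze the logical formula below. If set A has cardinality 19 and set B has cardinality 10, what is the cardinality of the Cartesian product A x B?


The Cartesian product A x B contains all ordered pairs (a, b).
|A x B| = |A| * |B| = 19 * 10 = 190

190


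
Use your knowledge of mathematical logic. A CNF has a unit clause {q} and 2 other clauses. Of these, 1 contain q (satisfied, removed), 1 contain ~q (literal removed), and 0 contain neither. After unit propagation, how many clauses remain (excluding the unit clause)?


Satisfied (removed): 1
Shortened (remain): 1
Unchanged (remain): 0
Remaining = 1 + 0 = 1

1


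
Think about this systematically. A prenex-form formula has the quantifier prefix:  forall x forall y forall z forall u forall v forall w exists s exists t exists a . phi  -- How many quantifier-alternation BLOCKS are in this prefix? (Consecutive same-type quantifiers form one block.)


Quantifier-type sequence: A A A A A A E E E  (A=forall, E=exists)
Group into maximal same-type runs:
  Ax6 | Ex3
Number of blocks = 2

2


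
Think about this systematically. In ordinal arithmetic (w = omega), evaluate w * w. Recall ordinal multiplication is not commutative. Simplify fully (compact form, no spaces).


Compute w * w.
Ordinal * is associative and left-distributive over +, but NOT commutative; for finite n>1, n*w = w but w*n stays w*n.
w * w = w^2 by definition.
Result = w^2

w^2


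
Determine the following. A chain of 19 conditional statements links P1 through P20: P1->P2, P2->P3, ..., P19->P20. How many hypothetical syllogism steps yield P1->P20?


With 19 implications in a chain connecting 20 propositions:
P1->P2, P2->P3, ..., P19->P20
Steps needed = (number of implications) - 1 = 19 - 1 = 18

18


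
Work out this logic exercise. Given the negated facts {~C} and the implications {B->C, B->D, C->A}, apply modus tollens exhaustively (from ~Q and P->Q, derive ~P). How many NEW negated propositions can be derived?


Initial negated facts: {~C}
Apply modus tollens to closure:
  ~C and B->C  =>  ~B
Final negated: {~B, ~C}
New negations: {~B}
Count = 1

1


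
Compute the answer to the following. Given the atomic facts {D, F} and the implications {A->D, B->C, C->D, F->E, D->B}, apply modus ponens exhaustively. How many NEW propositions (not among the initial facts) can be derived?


Initial facts: {D, F}
Apply modus ponens to closure:
  F and F->E  =>  E
  D and D->B  =>  B
  B and B->C  =>  C
Final known: {B, C, D, E, F}
New propositions: {B, C, E}
Count = 3

3


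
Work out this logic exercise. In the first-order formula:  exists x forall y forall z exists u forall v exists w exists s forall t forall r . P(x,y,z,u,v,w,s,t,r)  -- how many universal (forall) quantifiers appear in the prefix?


Quantifier prefix: exists x forall y forall z exists u forall v exists w exists s forall t forall r
Mark each quantifier type:
  E U U E U E E U U
Universal count = 5, Existential count = 4
Asked for universal (forall) quantifiers: 5

5


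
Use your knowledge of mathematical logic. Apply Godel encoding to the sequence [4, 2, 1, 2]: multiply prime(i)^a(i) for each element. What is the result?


Encode each element as an exponent of the corresponding prime:
  2^4 = 16
  3^2 = 9
  5^1 = 5
  7^2 = 49
Product = 16 * 9 * 5 * 49 = 35280

35280


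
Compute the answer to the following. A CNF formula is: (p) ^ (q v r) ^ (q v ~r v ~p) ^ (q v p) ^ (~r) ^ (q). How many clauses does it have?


A CNF formula is a conjunction of clauses.
Clauses are separated by ^.
Counting the conjuncts: 6 clauses.

6


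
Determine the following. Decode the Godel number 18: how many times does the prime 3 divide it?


Factorize 18 by dividing by 3 repeatedly.
Division steps: 3 divides 18 exactly 2 time(s).
Exponent of 3 = 2

2


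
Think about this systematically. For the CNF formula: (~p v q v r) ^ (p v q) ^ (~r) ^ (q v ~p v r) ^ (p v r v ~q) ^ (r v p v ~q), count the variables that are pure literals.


Check each variable for pure literal status:
p: mixed (not pure)
q: mixed (not pure)
r: mixed (not pure)
Pure literal count = 0

0


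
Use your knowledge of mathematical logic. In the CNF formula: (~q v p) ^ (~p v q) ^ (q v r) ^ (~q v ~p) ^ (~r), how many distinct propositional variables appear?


Identify each variable that appears in the formula.
Variables found: p, q, r
Count = 3

3


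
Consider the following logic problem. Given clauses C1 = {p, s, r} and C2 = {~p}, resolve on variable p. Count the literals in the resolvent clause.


Remove p from C1 and ~p from C2.
C1 remainder: {s, r}
C2 remainder: {}
Union (resolvent): {r, s}
Resolvent has 2 literal(s).

2


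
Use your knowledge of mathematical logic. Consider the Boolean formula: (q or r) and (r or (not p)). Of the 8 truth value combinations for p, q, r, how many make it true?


Evaluate all 8 assignments for p, q, r:
p=0, q=0, r=0: 0
p=0, q=0, r=1: 1
p=0, q=1, r=0: 1
p=0, q=1, r=1: 1
p=1, q=0, r=0: 0
p=1, q=0, r=1: 1
p=1, q=1, r=0: 0
p=1, q=1, r=1: 1
Satisfying count = 5

5


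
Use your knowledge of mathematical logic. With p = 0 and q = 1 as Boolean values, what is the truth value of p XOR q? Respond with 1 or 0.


p = 0, q = 1
Operation: p XOR q
Evaluate: 0 XOR 1 = 1

1


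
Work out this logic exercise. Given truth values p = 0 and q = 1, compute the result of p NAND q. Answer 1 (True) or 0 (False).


p = 0, q = 1
Operation: p NAND q
Evaluate: 0 NAND 1 = 1

1


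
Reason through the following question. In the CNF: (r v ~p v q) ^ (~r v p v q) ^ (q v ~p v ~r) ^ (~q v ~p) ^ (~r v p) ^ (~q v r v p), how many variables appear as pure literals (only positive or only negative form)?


Check each variable for pure literal status:
p: mixed (not pure)
q: mixed (not pure)
r: mixed (not pure)
Pure literal count = 0

0


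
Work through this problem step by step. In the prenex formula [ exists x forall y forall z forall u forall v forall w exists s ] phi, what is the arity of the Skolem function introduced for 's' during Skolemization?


Quantifier prefix: exists x forall y forall z forall u forall v forall w exists s
's' is existentially quantified at position 7.
Universal variables preceding it: y, z, u, v, w
Skolem function arity = 5

5


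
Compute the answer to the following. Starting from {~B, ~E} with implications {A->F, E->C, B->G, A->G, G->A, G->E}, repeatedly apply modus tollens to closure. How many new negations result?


Initial negated facts: {~B, ~E}
Apply modus tollens to closure:
  ~E and G->E  =>  ~G
  ~G and A->G  =>  ~A
Final negated: {~A, ~B, ~E, ~G}
New negations: {~A, ~G}
Count = 2

2


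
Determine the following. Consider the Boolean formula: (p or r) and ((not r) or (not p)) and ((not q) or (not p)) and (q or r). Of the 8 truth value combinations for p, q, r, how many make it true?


Evaluate all 8 assignments for p, q, r:
p=0, q=0, r=0: 0
p=0, q=0, r=1: 1
p=0, q=1, r=0: 0
p=0, q=1, r=1: 1
p=1, q=0, r=0: 0
p=1, q=0, r=1: 0
p=1, q=1, r=0: 0
p=1, q=1, r=1: 0
Satisfying count = 2

2


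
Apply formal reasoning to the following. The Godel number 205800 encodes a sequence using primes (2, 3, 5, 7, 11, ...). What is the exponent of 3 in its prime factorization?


Factorize 205800 by dividing by 3 repeatedly.
Division steps: 3 divides 205800 exactly 1 time(s).
Exponent of 3 = 1

1


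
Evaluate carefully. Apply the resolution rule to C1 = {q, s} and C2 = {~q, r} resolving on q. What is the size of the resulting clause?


Remove q from C1 and ~q from C2.
C1 remainder: {s}
C2 remainder: {r}
Union (resolvent): {r, s}
Resolvent has 2 literal(s).

2


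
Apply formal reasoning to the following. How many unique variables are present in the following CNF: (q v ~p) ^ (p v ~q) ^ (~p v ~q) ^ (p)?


Identify each variable that appears in the formula.
Variables found: p, q
Count = 2

2


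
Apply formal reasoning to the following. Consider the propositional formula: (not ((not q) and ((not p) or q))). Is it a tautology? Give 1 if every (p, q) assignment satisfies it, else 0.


Check all 4 assignments:
p=0, q=0: 0
p=0, q=1: 1
p=1, q=0: 1
p=1, q=1: 1
Satisfying count = 3/4.
Tautology iff count = 4: no.

0


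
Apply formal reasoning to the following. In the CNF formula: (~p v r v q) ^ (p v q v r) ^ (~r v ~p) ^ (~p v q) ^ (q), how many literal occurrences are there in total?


Counting literals in each clause:
Clause 1: 3 literal(s)
Clause 2: 3 literal(s)
Clause 3: 2 literal(s)
Clause 4: 2 literal(s)
Clause 5: 1 literal(s)
Total = 11

11


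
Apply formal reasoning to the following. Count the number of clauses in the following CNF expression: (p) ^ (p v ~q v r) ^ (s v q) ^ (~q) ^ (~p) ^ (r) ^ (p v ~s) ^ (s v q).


A CNF formula is a conjunction of clauses.
Clauses are separated by ^.
Counting the conjuncts: 8 clauses.

8


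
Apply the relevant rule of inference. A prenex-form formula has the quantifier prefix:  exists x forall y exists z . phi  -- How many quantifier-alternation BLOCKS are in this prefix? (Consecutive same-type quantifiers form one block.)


Quantifier-type sequence: E A E  (A=forall, E=exists)
Group into maximal same-type runs:
  Ex1 | Ax1 | Ex1
Number of blocks = 3

3


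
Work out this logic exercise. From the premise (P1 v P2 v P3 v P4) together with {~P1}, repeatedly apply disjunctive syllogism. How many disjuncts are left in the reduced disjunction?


Original disjuncts (4): P1, P2, P3, P4
Negated (eliminate): ~P1
Remaining disjuncts: P2, P3, P4
Count = 4 - 1 = 3

3


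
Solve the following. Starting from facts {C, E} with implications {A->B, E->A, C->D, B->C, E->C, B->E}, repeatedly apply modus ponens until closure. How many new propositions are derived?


Initial facts: {C, E}
Apply modus ponens to closure:
  E and E->A  =>  A
  C and C->D  =>  D
  A and A->B  =>  B
Final known: {A, B, C, D, E}
New propositions: {A, B, D}
Count = 3

3


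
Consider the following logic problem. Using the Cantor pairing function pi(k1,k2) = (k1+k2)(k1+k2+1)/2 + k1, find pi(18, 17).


k1 + k2 = 35
(k1+k2)(k1+k2+1)/2 = 35 * 36 / 2 = 630
pi = 630 + 18 = 648

648


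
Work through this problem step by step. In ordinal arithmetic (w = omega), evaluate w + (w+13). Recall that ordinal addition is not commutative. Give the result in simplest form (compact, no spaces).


Compute w + (w+13).
Ordinal + is associative but NOT commutative; for finite n>0, n + w = w but w + n stays w+n.
w + (w+13) = (w+w) + 13 = w*2+13.
Result = w*2+13

w*2+13


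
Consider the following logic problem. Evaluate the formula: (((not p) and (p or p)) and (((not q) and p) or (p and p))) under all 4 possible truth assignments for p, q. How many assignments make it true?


Check all 4 assignments:
p=0, q=0: 0
p=0, q=1: 0
p=1, q=0: 0
p=1, q=1: 0
Count of True = 0

0


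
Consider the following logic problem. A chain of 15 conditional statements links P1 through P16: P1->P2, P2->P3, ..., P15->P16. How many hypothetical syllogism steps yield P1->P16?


With 15 implications in a chain connecting 16 propositions:
P1->P2, P2->P3, ..., P15->P16
Steps needed = (number of implications) - 1 = 15 - 1 = 14

14


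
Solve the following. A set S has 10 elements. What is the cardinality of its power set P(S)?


The power set of a set with n elements has 2^n elements.
|P(S)| = 2^10 = 1024

1024


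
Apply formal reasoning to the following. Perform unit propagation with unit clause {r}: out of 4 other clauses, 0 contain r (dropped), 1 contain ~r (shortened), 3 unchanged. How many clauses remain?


Satisfied (removed): 0
Shortened (remain): 1
Unchanged (remain): 3
Remaining = 1 + 3 = 4

4


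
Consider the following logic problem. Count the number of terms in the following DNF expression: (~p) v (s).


A DNF formula is a disjunction of terms (conjunctions).
Terms are separated by v.
Counting the disjuncts: 2 terms.

2


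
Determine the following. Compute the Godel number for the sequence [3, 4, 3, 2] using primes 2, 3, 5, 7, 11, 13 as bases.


Encode each element as an exponent of the corresponding prime:
  2^3 = 8
  3^4 = 81
  5^3 = 125
  7^2 = 49
Product = 8 * 81 * 125 * 49 = 3969000

3969000


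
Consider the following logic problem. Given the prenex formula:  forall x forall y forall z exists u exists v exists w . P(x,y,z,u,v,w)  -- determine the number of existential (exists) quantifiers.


Quantifier prefix: forall x forall y forall z exists u exists v exists w
Mark each quantifier type:
  U U U E E E
Universal count = 3, Existential count = 3
Asked for existential (exists) quantifiers: 3

3


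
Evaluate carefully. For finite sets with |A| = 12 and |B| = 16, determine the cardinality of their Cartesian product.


The Cartesian product A x B contains all ordered pairs (a, b).
|A x B| = |A| * |B| = 12 * 16 = 192

192


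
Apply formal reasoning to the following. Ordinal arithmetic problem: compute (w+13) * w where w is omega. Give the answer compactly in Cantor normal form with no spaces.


Compute (w+13) * w.
Ordinal * is associative and left-distributive over +, but NOT commutative; for finite n>1, n*w = w but w*n stays w*n.
(w+13) * w = sup{(w+13)*k : k<w} = sup{w*k+13} = w^2 (the +13 tail is absorbed in the limit).
Result = w^2

w^2


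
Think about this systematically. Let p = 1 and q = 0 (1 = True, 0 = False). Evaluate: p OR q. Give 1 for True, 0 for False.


p = 1, q = 0
Operation: p OR q
Evaluate: 1 OR 0 = 1

1


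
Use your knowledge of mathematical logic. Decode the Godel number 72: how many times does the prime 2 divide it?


Factorize 72 by dividing by 2 repeatedly.
Division steps: 2 divides 72 exactly 3 time(s).
Exponent of 2 = 3

3


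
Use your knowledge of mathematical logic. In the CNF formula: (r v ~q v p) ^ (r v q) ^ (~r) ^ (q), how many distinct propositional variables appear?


Identify each variable that appears in the formula.
Variables found: p, q, r
Count = 3

3


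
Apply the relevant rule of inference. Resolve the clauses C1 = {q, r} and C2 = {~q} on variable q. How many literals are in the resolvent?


Remove q from C1 and ~q from C2.
C1 remainder: {r}
C2 remainder: {}
Union (resolvent): {r}
Resolvent has 1 literal(s).

1


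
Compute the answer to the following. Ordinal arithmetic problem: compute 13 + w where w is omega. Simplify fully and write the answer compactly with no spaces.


Compute 13 + w.
Ordinal + is associative but NOT commutative; for finite n>0, n + w = w but w + n stays w+n.
Any finite left addend is absorbed by w on the right: 13 + w = w.
Result = w

w


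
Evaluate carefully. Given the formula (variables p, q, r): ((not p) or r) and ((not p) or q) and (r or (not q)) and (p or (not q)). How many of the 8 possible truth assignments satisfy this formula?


Evaluate all 8 assignments for p, q, r:
p=0, q=0, r=0: 1
p=0, q=0, r=1: 1
p=0, q=1, r=0: 0
p=0, q=1, r=1: 0
p=1, q=0, r=0: 0
p=1, q=0, r=1: 0
p=1, q=1, r=0: 0
p=1, q=1, r=1: 1
Satisfying count = 3

3


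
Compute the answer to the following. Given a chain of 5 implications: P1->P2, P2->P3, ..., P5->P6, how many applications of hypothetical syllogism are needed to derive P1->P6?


With 5 implications in a chain connecting 6 propositions:
P1->P2, P2->P3, ..., P5->P6
Steps needed = (number of implications) - 1 = 5 - 1 = 4

4


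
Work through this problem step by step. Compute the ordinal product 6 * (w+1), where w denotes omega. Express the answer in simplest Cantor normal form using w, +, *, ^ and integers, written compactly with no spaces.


Compute 6 * (w+1).
Ordinal * is associative and left-distributive over +, but NOT commutative; for finite n>1, n*w = w but w*n stays w*n.
By left-distributivity: 6 * (w+1) = 6*w + 6*1 = w + 6 = w+6.
Result = w+6

w+6


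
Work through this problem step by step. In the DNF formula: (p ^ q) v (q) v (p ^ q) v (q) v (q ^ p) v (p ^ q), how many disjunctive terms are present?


A DNF formula is a disjunction of terms (conjunctions).
Terms are separated by v.
Counting the disjuncts: 6 terms.

6


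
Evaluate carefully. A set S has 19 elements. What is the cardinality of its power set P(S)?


The power set of a set with n elements has 2^n elements.
|P(S)| = 2^19 = 524288

524288


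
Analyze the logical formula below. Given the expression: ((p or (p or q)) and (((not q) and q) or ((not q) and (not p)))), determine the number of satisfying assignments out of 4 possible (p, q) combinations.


Check all 4 assignments:
p=0, q=0: 0
p=0, q=1: 0
p=1, q=0: 0
p=1, q=1: 0
Count of True = 0

0


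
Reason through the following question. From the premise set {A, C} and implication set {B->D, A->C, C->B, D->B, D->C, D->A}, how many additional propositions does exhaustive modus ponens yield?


Initial facts: {A, C}
Apply modus ponens to closure:
  C and C->B  =>  B
  B and B->D  =>  D
Final known: {A, B, C, D}
New propositions: {B, D}
Count = 2

2


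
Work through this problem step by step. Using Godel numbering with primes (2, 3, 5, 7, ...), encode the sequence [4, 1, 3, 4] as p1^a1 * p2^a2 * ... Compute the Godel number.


Encode each element as an exponent of the corresponding prime:
  2^4 = 16
  3^1 = 3
  5^3 = 125
  7^4 = 2401
Product = 16 * 3 * 125 * 2401 = 14406000

14406000


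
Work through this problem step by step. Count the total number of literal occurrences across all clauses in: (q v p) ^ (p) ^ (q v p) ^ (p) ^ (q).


Counting literals in each clause:
Clause 1: 2 literal(s)
Clause 2: 1 literal(s)
Clause 3: 2 literal(s)
Clause 4: 1 literal(s)
Clause 5: 1 literal(s)
Total = 7

7


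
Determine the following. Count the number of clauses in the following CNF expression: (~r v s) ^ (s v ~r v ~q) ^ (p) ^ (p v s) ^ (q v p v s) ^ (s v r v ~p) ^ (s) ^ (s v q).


A CNF formula is a conjunction of clauses.
Clauses are separated by ^.
Counting the conjuncts: 8 clauses.

8


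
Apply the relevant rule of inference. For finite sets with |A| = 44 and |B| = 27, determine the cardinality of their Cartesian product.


The Cartesian product A x B contains all ordered pairs (a, b).
|A x B| = |A| * |B| = 44 * 27 = 1188

1188


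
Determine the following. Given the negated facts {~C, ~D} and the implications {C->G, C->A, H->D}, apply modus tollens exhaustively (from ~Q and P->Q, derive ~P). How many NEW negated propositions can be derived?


Initial negated facts: {~C, ~D}
Apply modus tollens to closure:
  ~D and H->D  =>  ~H
Final negated: {~C, ~D, ~H}
New negations: {~H}
Count = 1

1


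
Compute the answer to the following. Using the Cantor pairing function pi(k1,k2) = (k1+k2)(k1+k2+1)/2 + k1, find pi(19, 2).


k1 + k2 = 21
(k1+k2)(k1+k2+1)/2 = 21 * 22 / 2 = 231
pi = 231 + 19 = 250

250


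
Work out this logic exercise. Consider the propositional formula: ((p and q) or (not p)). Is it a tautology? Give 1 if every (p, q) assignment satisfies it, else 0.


Check all 4 assignments:
p=0, q=0: 1
p=0, q=1: 1
p=1, q=0: 0
p=1, q=1: 1
Satisfying count = 3/4.
Tautology iff count = 4: no.

0


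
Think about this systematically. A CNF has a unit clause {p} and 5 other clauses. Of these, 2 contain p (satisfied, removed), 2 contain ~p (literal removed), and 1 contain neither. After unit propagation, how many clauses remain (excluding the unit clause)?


Satisfied (removed): 2
Shortened (remain): 2
Unchanged (remain): 1
Remaining = 2 + 1 = 3

3


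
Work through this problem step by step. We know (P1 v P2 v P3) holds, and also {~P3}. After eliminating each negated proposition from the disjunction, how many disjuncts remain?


Original disjuncts (3): P1, P2, P3
Negated (eliminate): ~P3
Remaining disjuncts: P1, P2
Count = 3 - 1 = 2

2


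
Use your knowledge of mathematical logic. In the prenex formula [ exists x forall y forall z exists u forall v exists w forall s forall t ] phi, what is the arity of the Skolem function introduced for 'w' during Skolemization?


Quantifier prefix: exists x forall y forall z exists u forall v exists w forall s forall t
'w' is existentially quantified at position 6.
Universal variables preceding it: y, z, v
Skolem function arity = 3

3


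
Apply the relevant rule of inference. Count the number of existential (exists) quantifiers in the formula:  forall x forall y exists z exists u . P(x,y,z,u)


Quantifier prefix: forall x forall y exists z exists u
Mark each quantifier type:
  U U E E
Universal count = 2, Existential count = 2
Asked for existential (exists) quantifiers: 2

2


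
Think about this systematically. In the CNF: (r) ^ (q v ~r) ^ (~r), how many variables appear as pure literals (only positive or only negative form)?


Check each variable for pure literal status:
p: absent (not pure)
q: pure positive
r: mixed (not pure)
Pure literal count = 1

1


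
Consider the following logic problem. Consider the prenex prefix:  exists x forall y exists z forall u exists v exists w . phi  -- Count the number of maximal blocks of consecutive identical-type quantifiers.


Quantifier-type sequence: E A E A E E  (A=forall, E=exists)
Group into maximal same-type runs:
  Ex1 | Ax1 | Ex1 | Ax1 | Ex2
Number of blocks = 5

5


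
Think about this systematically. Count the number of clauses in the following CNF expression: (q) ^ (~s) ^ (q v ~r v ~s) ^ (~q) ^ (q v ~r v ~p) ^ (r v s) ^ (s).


A CNF formula is a conjunction of clauses.
Clauses are separated by ^.
Counting the conjuncts: 7 clauses.

7


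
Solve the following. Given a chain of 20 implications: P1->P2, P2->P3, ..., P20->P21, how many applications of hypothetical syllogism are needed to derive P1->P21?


With 20 implications in a chain connecting 21 propositions:
P1->P2, P2->P3, ..., P20->P21
Steps needed = (number of implications) - 1 = 20 - 1 = 19

19


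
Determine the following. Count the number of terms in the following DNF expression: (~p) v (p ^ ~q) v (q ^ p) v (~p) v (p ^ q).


A DNF formula is a disjunction of terms (conjunctions).
Terms are separated by v.
Counting the disjuncts: 5 terms.

5


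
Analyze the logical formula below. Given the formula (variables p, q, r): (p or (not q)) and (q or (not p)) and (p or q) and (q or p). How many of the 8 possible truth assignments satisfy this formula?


Evaluate all 8 assignments for p, q, r:
p=0, q=0, r=0: 0
p=0, q=0, r=1: 0
p=0, q=1, r=0: 0
p=0, q=1, r=1: 0
p=1, q=0, r=0: 0
p=1, q=0, r=1: 0
p=1, q=1, r=0: 1
p=1, q=1, r=1: 1
Satisfying count = 2

2


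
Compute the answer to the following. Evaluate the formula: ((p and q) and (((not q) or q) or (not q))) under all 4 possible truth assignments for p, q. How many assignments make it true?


Check all 4 assignments:
p=0, q=0: 0
p=0, q=1: 0
p=1, q=0: 0
p=1, q=1: 1
Count of True = 1

1


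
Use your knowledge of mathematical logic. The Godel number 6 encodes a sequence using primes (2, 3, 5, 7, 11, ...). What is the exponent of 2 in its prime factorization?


Factorize 6 by dividing by 2 repeatedly.
Division steps: 2 divides 6 exactly 1 time(s).
Exponent of 2 = 1

1


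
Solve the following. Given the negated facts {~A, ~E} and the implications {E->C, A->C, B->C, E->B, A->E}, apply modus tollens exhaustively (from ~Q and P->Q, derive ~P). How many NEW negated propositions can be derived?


Initial negated facts: {~A, ~E}
Apply modus tollens to closure:
  (no implication fires)
Final negated: {~A, ~E}
New negations: {(none)}
Count = 0

0


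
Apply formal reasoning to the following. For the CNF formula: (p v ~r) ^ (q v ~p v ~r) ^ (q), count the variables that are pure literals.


Check each variable for pure literal status:
p: mixed (not pure)
q: pure positive
r: pure negative
Pure literal count = 2

2


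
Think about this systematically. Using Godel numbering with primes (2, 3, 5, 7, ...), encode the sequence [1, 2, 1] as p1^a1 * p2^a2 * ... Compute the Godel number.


Encode each element as an exponent of the corresponding prime:
  2^1 = 2
  3^2 = 9
  5^1 = 5
Product = 2 * 9 * 5 = 90

90


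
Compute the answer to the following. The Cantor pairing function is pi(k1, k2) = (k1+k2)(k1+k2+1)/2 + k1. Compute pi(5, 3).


k1 + k2 = 8
(k1+k2)(k1+k2+1)/2 = 8 * 9 / 2 = 36
pi = 36 + 5 = 41

41


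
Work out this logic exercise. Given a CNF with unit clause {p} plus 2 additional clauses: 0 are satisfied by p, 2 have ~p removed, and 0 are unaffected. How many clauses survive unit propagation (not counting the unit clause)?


Satisfied (removed): 0
Shortened (remain): 2
Unchanged (remain): 0
Remaining = 2 + 0 = 2

2


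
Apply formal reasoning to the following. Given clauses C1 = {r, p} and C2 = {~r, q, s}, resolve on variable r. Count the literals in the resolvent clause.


Remove r from C1 and ~r from C2.
C1 remainder: {p}
C2 remainder: {q, s}
Union (resolvent): {p, q, s}
Resolvent has 3 literal(s).

3


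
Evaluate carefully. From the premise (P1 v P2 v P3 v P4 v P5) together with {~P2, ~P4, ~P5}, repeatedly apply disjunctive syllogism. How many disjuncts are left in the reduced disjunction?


Original disjuncts (5): P1, P2, P3, P4, P5
Negated (eliminate): ~P2, ~P4, ~P5
Remaining disjuncts: P1, P3
Count = 5 - 3 = 2

2


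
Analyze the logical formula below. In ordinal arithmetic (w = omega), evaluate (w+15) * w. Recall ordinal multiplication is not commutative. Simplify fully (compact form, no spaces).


Compute (w+15) * w.
Ordinal * is associative and left-distributive over +, but NOT commutative; for finite n>1, n*w = w but w*n stays w*n.
(w+15) * w = sup{(w+15)*k : k<w} = sup{w*k+15} = w^2 (the +15 tail is absorbed in the limit).
Result = w^2

w^2


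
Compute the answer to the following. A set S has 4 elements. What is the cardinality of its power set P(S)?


The power set of a set with n elements has 2^n elements.
|P(S)| = 2^4 = 16

16


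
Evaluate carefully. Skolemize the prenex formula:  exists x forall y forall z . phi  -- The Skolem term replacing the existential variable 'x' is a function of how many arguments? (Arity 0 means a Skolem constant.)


Quantifier prefix: exists x forall y forall z
'x' is existentially quantified at position 1.
No universal quantifiers precede it.
Skolem function arity = 0 (a Skolem constant)

0


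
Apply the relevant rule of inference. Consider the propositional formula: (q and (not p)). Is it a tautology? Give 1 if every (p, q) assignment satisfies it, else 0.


Check all 4 assignments:
p=0, q=0: 0
p=0, q=1: 1
p=1, q=0: 0
p=1, q=1: 0
Satisfying count = 1/4.
Tautology iff count = 4: no.

0


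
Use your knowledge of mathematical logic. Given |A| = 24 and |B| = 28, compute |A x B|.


The Cartesian product A x B contains all ordered pairs (a, b).
|A x B| = |A| * |B| = 24 * 28 = 672

672


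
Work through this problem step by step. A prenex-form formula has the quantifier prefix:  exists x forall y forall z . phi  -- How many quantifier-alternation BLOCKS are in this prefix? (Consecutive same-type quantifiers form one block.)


Quantifier-type sequence: E A A  (A=forall, E=exists)
Group into maximal same-type runs:
  Ex1 | Ax2
Number of blocks = 2

2


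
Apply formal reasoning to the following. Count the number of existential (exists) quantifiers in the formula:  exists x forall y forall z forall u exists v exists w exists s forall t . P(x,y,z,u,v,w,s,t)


Quantifier prefix: exists x forall y forall z forall u exists v exists w exists s forall t
Mark each quantifier type:
  E U U U E E E U
Universal count = 4, Existential count = 4
Asked for existential (exists) quantifiers: 4

4


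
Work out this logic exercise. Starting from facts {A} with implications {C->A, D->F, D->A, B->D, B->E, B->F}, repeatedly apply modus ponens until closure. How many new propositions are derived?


Initial facts: {A}
Apply modus ponens to closure:
  (no implication fires)
Final known: {A}
New propositions: {(none)}
Count = 0

0


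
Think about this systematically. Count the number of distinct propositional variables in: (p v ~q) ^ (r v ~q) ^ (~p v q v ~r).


Identify each variable that appears in the formula.
Variables found: p, q, r
Count = 3

3


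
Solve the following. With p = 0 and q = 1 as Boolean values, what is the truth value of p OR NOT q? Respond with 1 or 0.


p = 0, q = 1
Operation: p OR NOT q
Evaluate: 0 OR NOT 1 = 0

0


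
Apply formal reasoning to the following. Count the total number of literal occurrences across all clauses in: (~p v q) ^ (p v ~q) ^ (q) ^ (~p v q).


Counting literals in each clause:
Clause 1: 2 literal(s)
Clause 2: 2 literal(s)
Clause 3: 1 literal(s)
Clause 4: 2 literal(s)
Total = 7

7


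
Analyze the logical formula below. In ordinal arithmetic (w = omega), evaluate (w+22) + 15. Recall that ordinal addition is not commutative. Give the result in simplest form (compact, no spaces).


Compute (w+22) + 15.
Ordinal + is associative but NOT commutative; for finite n>0, n + w = w but w + n stays w+n.
By associativity: (w+22) + 15 = w + (22+15) = w+37.
Result = w+37

w+37


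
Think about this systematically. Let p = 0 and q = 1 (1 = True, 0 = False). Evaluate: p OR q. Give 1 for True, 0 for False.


p = 0, q = 1
Operation: p OR q
Evaluate: 0 OR 1 = 1

1


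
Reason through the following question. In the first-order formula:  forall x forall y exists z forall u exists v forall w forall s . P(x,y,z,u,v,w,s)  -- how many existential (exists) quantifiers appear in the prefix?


Quantifier prefix: forall x forall y exists z forall u exists v forall w forall s
Mark each quantifier type:
  U U E U E U U
Universal count = 5, Existential count = 2
Asked for existential (exists) quantifiers: 2

2


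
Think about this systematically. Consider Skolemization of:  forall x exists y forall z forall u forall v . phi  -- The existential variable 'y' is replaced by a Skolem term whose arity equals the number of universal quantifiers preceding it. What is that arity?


Quantifier prefix: forall x exists y forall z forall u forall v
'y' is existentially quantified at position 2.
Universal variables preceding it: x
Skolem function arity = 1

1


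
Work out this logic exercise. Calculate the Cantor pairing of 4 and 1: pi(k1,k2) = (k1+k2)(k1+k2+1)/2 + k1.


k1 + k2 = 5
(k1+k2)(k1+k2+1)/2 = 5 * 6 / 2 = 15
pi = 15 + 4 = 19

19


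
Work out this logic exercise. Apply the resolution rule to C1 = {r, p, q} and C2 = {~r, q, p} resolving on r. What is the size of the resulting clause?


Remove r from C1 and ~r from C2.
C1 remainder: {p, q}
C2 remainder: {q, p}
Union (resolvent): {p, q}
Resolvent has 2 literal(s).

2


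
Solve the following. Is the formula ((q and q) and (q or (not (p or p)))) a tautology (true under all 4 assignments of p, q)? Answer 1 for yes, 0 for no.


Check all 4 assignments:
p=0, q=0: 0
p=0, q=1: 1
p=1, q=0: 0
p=1, q=1: 1
Satisfying count = 2/4.
Tautology iff count = 4: no.

0
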